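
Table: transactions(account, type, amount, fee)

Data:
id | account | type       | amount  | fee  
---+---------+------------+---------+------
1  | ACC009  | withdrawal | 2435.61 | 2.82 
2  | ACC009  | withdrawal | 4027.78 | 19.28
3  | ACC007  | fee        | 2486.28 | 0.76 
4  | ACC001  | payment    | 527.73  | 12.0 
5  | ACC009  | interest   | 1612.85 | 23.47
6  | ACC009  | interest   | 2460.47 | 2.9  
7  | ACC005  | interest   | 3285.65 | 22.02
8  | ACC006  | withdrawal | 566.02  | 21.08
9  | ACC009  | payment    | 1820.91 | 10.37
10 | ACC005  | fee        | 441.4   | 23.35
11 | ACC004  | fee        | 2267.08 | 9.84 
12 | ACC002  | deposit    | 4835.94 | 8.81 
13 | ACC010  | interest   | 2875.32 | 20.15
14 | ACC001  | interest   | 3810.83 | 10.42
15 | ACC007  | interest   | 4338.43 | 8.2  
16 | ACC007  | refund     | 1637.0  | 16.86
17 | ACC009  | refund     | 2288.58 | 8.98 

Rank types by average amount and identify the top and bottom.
SELECT type, AVG(amount)
FROM transactions
GROUP BY type
ORDER BY AVG(amount)

All groups:
  payment: 1174.32
  fee: 1731.59
  refund: 1962.79
  withdrawal: 2343.14
  interest: 3063.93
  deposit: 4835.94

Highest: deposit (4835.94)
Lowest: payment (1174.32)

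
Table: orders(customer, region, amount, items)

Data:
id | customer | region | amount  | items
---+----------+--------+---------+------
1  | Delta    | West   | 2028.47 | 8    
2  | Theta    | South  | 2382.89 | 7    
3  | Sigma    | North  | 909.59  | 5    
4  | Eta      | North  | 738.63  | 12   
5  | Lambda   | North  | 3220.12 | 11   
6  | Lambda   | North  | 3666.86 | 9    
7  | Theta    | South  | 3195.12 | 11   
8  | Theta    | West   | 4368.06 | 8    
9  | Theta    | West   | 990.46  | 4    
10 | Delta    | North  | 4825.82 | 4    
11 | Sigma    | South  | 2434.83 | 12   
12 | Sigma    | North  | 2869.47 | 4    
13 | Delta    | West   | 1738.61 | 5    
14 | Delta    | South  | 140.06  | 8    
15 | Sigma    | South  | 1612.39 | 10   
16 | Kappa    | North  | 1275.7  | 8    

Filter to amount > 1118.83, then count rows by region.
SELECT region, COUNT(*)
FROM orders
WHERE amount > 1118.83
GROUP BY region

Note: WHERE filters rows before grouping.

Result:
  North: 5
  South: 4
  West: 3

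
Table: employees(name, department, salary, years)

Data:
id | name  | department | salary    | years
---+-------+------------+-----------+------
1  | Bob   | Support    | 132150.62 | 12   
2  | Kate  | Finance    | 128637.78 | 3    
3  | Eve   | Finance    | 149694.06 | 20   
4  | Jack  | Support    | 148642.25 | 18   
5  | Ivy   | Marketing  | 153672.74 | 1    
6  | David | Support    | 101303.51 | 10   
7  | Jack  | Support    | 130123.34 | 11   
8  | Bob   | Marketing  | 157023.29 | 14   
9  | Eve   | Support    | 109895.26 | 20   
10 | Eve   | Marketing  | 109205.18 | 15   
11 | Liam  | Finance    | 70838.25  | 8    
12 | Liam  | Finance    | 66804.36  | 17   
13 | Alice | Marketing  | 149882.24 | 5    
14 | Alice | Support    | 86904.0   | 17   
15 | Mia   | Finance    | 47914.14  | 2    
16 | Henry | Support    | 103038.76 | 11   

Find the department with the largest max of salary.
SELECT department, MAX(salary) as val
FROM employees
GROUP BY department
ORDER BY val DESC
LIMIT 1

Result: Marketing with max(salary) = 157023.29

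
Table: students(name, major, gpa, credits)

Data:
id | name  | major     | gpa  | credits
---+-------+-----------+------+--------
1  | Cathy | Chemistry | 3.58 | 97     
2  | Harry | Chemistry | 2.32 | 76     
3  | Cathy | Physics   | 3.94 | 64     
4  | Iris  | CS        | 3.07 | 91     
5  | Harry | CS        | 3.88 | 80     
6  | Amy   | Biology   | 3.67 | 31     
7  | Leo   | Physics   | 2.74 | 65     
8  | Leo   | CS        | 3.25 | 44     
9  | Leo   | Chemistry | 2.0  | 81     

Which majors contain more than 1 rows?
SELECT major, COUNT(*) as cnt
FROM students
GROUP BY major
HAVING COUNT(*) > 1

Result:
  CS: 3
  Chemistry: 3
  Physics: 2

Note: HAVING filters groups after aggregation, WHERE filters rows before.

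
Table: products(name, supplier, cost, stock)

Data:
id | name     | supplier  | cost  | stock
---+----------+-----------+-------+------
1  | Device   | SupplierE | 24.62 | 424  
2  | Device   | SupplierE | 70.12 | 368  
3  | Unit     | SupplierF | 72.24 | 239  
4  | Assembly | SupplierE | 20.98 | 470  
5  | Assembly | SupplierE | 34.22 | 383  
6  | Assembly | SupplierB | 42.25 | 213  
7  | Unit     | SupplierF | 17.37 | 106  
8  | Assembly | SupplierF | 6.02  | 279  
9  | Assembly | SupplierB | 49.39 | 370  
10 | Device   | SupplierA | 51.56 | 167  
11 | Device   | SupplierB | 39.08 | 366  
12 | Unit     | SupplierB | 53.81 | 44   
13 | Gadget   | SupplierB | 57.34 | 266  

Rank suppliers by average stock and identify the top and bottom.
SELECT supplier, AVG(stock)
FROM products
GROUP BY supplier
ORDER BY AVG(stock)

All groups:
  SupplierA: 167.00
  SupplierF: 208.00
  SupplierB: 251.80
  SupplierE: 411.25

Highest: SupplierE (411.25)
Lowest: SupplierA (167.00)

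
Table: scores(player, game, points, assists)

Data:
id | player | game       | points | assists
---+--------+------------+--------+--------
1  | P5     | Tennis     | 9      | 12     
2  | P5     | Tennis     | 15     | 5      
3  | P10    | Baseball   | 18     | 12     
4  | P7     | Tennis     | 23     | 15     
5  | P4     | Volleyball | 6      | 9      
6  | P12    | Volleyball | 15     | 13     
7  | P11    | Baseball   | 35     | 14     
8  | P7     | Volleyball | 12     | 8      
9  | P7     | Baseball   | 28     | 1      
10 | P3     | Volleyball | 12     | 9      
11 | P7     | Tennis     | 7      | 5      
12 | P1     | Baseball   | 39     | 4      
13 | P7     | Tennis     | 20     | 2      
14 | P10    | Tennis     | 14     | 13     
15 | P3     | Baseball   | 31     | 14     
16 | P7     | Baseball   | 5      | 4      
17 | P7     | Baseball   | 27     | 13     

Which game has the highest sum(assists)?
SELECT game, SUM(assists) as val
FROM scores
GROUP BY game
ORDER BY val DESC
LIMIT 1

Result: Baseball with sum(assists) = 62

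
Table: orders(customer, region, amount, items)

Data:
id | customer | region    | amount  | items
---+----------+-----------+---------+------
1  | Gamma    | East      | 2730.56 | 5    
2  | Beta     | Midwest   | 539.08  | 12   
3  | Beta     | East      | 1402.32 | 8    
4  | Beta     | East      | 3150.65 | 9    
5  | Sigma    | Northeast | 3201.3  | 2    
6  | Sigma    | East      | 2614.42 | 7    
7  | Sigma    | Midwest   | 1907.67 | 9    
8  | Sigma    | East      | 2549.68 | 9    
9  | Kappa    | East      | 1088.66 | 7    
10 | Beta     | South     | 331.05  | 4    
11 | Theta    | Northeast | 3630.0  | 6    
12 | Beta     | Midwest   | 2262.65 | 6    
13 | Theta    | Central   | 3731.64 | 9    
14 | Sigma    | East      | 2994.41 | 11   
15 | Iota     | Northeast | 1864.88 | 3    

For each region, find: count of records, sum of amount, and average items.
SELECT region,
       COUNT(*) as cnt,
       SUM(amount) as total_amount,
       AVG(items) as avg_items
FROM orders
GROUP BY region

Result:
  Central: 1 records, 3731.64 total amount, 9.00 avg items
  East: 7 records, 16530.70 total amount, 8.00 avg items
  Midwest: 3 records, 4709.40 total amount, 9.00 avg items
  Northeast: 3 records, 8696.18 total amount, 3.67 avg items
  South: 1 records, 331.05 total amount, 4.00 avg items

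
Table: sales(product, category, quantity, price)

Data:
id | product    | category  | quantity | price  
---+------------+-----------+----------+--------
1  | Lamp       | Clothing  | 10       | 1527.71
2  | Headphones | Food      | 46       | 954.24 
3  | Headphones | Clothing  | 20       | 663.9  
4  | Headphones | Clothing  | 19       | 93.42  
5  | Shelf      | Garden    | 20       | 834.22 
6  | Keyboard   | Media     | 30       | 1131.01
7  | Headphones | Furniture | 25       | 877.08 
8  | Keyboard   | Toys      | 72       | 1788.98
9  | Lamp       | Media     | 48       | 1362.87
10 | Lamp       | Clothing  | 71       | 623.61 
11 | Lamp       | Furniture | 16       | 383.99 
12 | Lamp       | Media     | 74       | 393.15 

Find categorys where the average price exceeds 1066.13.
SELECT category, AVG(price)
FROM sales
GROUP BY category
HAVING AVG(price) > 1066.13

Result:
  Toys: avg=1788.98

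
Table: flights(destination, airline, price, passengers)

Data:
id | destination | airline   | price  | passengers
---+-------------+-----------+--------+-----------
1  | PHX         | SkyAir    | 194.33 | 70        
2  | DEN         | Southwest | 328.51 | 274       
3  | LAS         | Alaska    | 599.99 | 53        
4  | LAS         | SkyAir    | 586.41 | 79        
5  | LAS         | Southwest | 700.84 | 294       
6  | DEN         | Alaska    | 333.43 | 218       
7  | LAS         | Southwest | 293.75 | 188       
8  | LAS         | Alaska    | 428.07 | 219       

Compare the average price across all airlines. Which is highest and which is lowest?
SELECT airline, AVG(price)
FROM flights
GROUP BY airline
ORDER BY AVG(price)

All groups:
  SkyAir: 390.37
  Southwest: 441.03
  Alaska: 453.83

Highest: Alaska (453.83)
Lowest: SkyAir (390.37)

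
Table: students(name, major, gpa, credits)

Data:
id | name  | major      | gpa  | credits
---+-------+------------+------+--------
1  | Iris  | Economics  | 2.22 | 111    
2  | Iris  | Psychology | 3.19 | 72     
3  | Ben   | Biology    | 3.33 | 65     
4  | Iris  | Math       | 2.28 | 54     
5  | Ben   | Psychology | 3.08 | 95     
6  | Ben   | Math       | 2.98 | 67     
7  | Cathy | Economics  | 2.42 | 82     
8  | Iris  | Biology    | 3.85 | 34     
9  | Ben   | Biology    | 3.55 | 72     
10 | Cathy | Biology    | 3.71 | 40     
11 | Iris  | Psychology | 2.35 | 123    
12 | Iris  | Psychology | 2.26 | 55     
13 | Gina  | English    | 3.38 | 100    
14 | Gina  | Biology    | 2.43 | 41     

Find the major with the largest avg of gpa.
SELECT major, AVG(gpa) as val
FROM students
GROUP BY major
ORDER BY val DESC
LIMIT 1

Result: English with avg(gpa) = 3.38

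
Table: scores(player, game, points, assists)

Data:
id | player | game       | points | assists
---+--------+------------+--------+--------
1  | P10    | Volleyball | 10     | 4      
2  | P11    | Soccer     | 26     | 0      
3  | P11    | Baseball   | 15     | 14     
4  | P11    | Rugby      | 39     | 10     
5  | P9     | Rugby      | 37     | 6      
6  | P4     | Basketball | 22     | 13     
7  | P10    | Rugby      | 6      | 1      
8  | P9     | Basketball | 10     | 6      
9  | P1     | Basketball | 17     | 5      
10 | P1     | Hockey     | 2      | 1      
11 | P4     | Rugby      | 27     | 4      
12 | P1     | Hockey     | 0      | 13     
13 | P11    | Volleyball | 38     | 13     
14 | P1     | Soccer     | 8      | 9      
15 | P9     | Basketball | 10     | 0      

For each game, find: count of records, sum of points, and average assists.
SELECT game,
       COUNT(*) as cnt,
       SUM(points) as total_points,
       AVG(assists) as avg_assists
FROM scores
GROUP BY game

Result:
  Baseball: 1 records, 15 total points, 14.00 avg assists
  Basketball: 4 records, 59 total points, 6.00 avg assists
  Hockey: 2 records, 2 total points, 7.00 avg assists
  Rugby: 4 records, 109 total points, 5.25 avg assists
  Soccer: 2 records, 34 total points, 4.50 avg assists
  Volleyball: 2 records, 48 total points, 8.50 avg assists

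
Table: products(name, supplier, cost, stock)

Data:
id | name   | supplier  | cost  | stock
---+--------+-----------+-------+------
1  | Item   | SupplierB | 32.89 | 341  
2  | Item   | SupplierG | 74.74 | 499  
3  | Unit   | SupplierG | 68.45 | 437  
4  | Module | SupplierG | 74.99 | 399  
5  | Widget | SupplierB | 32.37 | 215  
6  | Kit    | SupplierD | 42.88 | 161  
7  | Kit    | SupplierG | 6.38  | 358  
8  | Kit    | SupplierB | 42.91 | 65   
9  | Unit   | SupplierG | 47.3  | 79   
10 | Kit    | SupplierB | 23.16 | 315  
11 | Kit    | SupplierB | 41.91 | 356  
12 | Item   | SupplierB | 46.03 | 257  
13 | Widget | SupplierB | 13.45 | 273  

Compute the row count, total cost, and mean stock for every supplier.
SELECT supplier,
       COUNT(*) as cnt,
       SUM(cost) as total_cost,
       AVG(stock) as avg_stock
FROM products
GROUP BY supplier

Result:
  SupplierB: 7 records, 232.72 total cost, 260.29 avg stock
  SupplierD: 1 records, 42.88 total cost, 161.00 avg stock
  SupplierG: 5 records, 271.86 total cost, 354.40 avg stock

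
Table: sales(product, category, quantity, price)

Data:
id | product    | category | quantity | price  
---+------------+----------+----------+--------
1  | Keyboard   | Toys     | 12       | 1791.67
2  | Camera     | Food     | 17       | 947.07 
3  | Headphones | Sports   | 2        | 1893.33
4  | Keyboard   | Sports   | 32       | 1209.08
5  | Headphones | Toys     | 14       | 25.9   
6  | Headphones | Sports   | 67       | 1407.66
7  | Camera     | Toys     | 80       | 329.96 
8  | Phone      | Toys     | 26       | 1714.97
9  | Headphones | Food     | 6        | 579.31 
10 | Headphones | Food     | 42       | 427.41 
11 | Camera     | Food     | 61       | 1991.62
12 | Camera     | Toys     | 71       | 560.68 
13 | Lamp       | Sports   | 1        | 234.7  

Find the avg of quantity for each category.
SELECT category, AVG(quantity) as result
FROM sales
GROUP BY category

Result:
  Food: 31.50
  Sports: 25.50
  Toys: 40.60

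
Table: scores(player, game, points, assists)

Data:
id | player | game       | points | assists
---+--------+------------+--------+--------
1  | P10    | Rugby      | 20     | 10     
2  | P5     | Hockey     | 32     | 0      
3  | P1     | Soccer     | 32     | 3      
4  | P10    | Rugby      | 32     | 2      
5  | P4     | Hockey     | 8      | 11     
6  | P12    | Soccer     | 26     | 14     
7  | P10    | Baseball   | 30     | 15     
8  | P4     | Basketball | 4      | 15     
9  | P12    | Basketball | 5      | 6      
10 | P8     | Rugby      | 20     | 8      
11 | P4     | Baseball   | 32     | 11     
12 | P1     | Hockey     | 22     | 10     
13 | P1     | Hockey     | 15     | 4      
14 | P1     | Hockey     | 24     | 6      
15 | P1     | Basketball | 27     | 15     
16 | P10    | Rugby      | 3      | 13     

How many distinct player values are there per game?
SELECT game, COUNT(DISTINCT player)
FROM scores
GROUP BY game

Result:
  Baseball: 2 distinct
  Basketball: 3 distinct
  Hockey: 3 distinct
  Rugby: 2 distinct
  Soccer: 2 distinct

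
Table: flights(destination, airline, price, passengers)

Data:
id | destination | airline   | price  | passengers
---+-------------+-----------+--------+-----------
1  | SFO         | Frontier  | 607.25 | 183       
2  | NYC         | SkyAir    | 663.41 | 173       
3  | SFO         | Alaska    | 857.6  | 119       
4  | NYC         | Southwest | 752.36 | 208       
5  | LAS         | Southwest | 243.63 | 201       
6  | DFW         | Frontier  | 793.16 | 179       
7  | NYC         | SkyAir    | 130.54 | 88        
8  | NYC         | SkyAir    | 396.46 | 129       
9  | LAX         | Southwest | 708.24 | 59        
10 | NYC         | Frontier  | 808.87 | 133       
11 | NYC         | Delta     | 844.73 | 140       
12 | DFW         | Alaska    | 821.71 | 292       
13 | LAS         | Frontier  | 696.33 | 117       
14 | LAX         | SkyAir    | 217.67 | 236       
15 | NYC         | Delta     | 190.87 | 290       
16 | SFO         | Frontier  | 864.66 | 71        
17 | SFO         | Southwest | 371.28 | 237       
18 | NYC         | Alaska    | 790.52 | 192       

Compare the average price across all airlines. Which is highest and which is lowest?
SELECT airline, AVG(price)
FROM flights
GROUP BY airline
ORDER BY AVG(price)

All groups:
  SkyAir: 352.02
  Delta: 517.80
  Southwest: 518.88
  Frontier: 754.05
  Alaska: 823.28

Highest: Alaska (823.28)
Lowest: SkyAir (352.02)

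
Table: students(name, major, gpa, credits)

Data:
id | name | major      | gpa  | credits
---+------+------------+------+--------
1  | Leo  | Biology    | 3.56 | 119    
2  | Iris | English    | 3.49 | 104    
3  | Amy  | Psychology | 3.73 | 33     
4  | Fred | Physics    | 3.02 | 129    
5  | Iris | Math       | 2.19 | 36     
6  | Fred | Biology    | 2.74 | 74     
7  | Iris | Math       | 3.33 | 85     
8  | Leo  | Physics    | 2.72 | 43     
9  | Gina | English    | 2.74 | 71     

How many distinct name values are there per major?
SELECT major, COUNT(DISTINCT name)
FROM students
GROUP BY major

Result:
  Biology: 2 distinct
  English: 2 distinct
  Math: 1 distinct
  Physics: 2 distinct
  Psychology: 1 distinct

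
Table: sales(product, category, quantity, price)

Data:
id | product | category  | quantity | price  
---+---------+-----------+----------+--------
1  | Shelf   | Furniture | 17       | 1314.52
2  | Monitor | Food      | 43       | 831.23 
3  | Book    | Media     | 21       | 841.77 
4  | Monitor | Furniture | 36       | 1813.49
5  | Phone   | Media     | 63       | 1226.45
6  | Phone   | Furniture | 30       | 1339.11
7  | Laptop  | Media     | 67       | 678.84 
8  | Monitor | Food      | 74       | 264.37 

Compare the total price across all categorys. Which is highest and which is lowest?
SELECT category, SUM(price)
FROM sales
GROUP BY category
ORDER BY SUM(price)

All groups:
  Food: 1095.60
  Media: 2747.06
  Furniture: 4467.12

Highest: Furniture (4467.12)
Lowest: Food (1095.60)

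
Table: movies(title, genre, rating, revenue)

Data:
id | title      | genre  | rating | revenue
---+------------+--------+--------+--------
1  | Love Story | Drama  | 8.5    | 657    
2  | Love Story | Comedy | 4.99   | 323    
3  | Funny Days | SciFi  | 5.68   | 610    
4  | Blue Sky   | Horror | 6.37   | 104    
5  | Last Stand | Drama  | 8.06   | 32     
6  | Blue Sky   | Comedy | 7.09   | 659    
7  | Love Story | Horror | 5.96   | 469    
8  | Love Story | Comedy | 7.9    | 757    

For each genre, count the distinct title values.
SELECT genre, COUNT(DISTINCT title)
FROM movies
GROUP BY genre

Result:
  Comedy: 2 distinct
  Drama: 2 distinct
  Horror: 2 distinct
  SciFi: 1 distinct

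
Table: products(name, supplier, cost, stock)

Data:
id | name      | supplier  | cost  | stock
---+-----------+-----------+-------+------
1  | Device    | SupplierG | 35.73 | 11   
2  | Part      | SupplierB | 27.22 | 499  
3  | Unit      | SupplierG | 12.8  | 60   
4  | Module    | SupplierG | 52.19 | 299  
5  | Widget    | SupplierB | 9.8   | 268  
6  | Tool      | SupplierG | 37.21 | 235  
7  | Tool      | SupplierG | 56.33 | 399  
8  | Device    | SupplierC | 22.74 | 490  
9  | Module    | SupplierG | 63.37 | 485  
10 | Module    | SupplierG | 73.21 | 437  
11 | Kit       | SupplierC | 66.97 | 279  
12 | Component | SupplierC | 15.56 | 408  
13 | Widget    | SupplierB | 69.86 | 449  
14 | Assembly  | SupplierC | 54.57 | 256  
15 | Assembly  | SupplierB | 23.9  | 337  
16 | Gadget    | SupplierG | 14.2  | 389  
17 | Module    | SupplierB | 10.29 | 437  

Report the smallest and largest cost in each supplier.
SELECT supplier, MIN(cost), MAX(cost)
FROM products
GROUP BY supplier

Result:
  SupplierB: min=9.80, max=69.86
  SupplierC: min=15.56, max=66.97
  SupplierG: min=12.80, max=73.21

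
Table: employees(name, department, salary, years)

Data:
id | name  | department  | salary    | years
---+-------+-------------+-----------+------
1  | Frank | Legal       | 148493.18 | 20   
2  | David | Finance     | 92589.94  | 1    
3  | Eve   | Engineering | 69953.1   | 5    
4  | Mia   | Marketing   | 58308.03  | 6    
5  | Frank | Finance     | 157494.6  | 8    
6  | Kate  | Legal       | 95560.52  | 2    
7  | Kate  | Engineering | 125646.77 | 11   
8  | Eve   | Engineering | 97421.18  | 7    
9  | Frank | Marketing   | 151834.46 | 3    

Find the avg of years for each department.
SELECT department, AVG(years) as result
FROM employees
GROUP BY department

Result:
  Engineering: 7.67
  Finance: 4.50
  Legal: 11.00
  Marketing: 4.50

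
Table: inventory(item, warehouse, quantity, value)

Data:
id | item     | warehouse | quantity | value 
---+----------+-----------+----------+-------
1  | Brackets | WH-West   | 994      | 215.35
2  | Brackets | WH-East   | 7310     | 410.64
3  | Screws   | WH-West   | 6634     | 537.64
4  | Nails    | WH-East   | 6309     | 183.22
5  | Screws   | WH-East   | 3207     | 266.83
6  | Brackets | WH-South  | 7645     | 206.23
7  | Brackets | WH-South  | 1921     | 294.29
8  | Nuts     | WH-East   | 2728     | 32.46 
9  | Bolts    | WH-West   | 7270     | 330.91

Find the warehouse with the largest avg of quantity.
SELECT warehouse, AVG(quantity) as val
FROM inventory
GROUP BY warehouse
ORDER BY val DESC
LIMIT 1

Result: WH-West with avg(quantity) = 4966.00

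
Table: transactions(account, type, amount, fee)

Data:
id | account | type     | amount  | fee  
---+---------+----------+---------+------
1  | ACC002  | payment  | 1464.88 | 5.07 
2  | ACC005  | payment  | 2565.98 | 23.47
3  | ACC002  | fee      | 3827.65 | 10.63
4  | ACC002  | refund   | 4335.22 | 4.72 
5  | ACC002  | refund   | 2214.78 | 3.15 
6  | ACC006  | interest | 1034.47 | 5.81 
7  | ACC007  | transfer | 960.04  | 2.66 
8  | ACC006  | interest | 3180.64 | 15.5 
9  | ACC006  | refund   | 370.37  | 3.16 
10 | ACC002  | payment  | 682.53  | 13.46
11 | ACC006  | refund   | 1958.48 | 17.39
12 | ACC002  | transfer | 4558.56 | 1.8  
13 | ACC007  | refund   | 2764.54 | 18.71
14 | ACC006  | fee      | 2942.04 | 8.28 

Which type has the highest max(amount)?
SELECT type, MAX(amount) as val
FROM transactions
GROUP BY type
ORDER BY val DESC
LIMIT 1

Result: transfer with max(amount) = 4558.56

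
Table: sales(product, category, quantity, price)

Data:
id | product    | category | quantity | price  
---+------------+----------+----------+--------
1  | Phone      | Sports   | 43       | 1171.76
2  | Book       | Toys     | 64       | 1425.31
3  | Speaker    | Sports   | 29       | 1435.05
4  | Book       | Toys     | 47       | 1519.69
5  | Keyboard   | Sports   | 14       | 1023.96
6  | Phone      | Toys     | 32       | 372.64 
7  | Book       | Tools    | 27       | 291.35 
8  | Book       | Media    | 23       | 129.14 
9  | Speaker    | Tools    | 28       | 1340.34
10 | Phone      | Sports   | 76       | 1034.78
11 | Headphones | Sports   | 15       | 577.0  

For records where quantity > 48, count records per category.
SELECT category, COUNT(*)
FROM sales
WHERE quantity > 48
GROUP BY category

Note: WHERE filters rows before grouping.

Result:
  Sports: 1
  Toys: 1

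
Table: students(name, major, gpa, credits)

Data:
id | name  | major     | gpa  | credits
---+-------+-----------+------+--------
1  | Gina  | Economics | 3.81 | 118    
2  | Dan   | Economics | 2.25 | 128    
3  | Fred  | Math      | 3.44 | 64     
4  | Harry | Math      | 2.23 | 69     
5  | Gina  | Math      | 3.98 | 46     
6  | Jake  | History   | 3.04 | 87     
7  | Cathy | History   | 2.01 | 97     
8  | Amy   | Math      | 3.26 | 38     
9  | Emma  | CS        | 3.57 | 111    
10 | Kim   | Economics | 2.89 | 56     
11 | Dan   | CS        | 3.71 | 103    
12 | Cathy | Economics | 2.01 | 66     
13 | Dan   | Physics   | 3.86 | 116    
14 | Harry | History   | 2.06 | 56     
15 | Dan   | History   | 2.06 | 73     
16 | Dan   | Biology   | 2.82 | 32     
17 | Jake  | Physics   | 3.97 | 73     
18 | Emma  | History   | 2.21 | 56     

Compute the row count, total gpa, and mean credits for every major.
SELECT major,
       COUNT(*) as cnt,
       SUM(gpa) as total_gpa,
       AVG(credits) as avg_credits
FROM students
GROUP BY major

Result:
  Biology: 1 records, 2.82 total gpa, 32.00 avg credits
  CS: 2 records, 7.28 total gpa, 107.00 avg credits
  Economics: 4 records, 10.96 total gpa, 92.00 avg credits
  History: 5 records, 11.38 total gpa, 73.80 avg credits
  Math: 4 records, 12.91 total gpa, 54.25 avg credits
  Physics: 2 records, 7.83 total gpa, 94.50 avg credits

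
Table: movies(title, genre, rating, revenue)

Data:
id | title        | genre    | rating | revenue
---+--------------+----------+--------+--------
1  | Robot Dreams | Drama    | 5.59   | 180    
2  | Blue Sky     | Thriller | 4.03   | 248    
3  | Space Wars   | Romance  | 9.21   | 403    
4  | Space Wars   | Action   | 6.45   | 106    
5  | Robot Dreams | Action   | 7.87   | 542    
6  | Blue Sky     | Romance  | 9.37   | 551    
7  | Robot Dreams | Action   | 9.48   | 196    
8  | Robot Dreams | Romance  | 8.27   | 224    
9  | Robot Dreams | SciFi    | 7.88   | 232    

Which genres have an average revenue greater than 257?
SELECT genre, AVG(revenue)
FROM movies
GROUP BY genre
HAVING AVG(revenue) > 257

Result:
  Action: avg=281.33
  Romance: avg=392.67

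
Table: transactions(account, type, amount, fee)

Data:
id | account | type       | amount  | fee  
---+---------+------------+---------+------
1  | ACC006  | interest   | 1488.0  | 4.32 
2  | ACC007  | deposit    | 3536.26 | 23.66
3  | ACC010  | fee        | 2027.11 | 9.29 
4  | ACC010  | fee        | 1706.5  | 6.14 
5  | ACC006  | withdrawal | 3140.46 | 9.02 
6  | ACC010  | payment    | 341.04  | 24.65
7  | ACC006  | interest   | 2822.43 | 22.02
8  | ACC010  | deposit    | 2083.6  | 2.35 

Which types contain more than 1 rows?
SELECT type, COUNT(*) as cnt
FROM transactions
GROUP BY type
HAVING COUNT(*) > 1

Result:
  deposit: 2
  fee: 2
  interest: 2

Note: HAVING filters groups after aggregation, WHERE filters rows before.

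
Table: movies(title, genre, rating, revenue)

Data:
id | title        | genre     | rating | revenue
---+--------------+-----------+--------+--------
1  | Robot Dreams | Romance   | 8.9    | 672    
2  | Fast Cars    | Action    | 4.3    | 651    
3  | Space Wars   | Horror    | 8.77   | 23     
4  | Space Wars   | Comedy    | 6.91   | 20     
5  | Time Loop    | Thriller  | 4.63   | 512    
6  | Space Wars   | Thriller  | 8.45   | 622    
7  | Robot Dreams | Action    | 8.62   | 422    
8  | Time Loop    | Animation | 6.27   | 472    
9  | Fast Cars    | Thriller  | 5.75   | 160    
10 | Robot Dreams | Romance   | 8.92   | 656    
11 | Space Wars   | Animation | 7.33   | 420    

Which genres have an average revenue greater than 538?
SELECT genre, AVG(revenue)
FROM movies
GROUP BY genre
HAVING AVG(revenue) > 538

Result:
  Romance: avg=664.00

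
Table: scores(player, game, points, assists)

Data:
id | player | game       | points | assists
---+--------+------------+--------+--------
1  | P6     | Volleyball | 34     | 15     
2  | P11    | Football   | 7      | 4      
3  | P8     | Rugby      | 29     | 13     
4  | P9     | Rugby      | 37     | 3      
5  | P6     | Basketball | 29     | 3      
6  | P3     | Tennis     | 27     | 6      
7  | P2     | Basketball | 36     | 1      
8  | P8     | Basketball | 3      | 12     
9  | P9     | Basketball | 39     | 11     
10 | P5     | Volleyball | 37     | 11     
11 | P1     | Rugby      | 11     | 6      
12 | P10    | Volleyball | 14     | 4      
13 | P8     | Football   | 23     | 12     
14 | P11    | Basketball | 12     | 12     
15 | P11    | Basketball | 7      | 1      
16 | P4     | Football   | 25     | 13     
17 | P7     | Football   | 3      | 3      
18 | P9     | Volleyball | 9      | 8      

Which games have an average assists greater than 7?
SELECT game, AVG(assists)
FROM scores
GROUP BY game
HAVING AVG(assists) > 7

Result:
  Football: avg=8.00
  Rugby: avg=7.33
  Volleyball: avg=9.50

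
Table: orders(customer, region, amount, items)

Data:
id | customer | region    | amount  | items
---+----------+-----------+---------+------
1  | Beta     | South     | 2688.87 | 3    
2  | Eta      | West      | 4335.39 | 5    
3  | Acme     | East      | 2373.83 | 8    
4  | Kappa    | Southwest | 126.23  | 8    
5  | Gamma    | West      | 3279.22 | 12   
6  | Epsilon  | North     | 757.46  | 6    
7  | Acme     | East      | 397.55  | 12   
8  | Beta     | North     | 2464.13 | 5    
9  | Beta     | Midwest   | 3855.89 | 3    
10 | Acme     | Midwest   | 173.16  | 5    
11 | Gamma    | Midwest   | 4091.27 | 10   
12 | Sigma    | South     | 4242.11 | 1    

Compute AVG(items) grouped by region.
SELECT region, AVG(items) as result
FROM orders
GROUP BY region

Result:
  East: 10.00
  Midwest: 6.00
  North: 5.50
  South: 2.00
  Southwest: 8.00
  West: 8.50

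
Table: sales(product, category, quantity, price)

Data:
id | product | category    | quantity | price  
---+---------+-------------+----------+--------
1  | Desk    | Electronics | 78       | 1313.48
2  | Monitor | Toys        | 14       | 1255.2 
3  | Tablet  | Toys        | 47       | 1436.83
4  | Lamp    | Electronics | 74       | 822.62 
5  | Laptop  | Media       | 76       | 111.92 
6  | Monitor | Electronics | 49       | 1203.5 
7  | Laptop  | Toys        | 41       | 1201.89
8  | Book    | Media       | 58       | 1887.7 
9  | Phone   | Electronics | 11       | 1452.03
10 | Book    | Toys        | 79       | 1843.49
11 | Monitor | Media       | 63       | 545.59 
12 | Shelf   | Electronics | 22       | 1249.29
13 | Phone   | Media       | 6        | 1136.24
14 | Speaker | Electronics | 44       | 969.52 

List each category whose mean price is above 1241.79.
SELECT category, AVG(price)
FROM sales
GROUP BY category
HAVING AVG(price) > 1241.79

Result:
  Toys: avg=1434.35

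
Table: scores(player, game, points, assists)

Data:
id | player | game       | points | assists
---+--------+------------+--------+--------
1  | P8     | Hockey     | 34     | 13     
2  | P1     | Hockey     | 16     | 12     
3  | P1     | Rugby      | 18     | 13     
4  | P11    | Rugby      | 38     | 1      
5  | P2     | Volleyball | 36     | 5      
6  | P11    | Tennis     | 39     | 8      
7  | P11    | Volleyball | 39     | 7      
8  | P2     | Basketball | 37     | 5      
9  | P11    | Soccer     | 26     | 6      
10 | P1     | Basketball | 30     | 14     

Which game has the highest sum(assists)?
SELECT game, SUM(assists) as val
FROM scores
GROUP BY game
ORDER BY val DESC
LIMIT 1

Result: Hockey with sum(assists) = 25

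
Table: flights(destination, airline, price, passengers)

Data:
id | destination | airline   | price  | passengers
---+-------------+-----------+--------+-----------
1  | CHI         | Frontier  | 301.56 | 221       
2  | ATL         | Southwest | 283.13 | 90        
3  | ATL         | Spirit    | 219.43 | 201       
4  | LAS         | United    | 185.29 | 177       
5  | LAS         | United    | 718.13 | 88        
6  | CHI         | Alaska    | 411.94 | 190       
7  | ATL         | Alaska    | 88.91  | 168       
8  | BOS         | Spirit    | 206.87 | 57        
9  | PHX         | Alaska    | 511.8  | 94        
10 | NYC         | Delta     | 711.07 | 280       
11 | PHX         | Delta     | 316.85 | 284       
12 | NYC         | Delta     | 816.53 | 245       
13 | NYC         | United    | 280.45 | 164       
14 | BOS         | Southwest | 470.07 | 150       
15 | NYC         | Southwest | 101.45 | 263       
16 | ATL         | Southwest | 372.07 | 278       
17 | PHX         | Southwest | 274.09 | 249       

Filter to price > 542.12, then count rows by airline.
SELECT airline, COUNT(*)
FROM flights
WHERE price > 542.12
GROUP BY airline

Note: WHERE filters rows before grouping.

Result:
  Delta: 2
  United: 1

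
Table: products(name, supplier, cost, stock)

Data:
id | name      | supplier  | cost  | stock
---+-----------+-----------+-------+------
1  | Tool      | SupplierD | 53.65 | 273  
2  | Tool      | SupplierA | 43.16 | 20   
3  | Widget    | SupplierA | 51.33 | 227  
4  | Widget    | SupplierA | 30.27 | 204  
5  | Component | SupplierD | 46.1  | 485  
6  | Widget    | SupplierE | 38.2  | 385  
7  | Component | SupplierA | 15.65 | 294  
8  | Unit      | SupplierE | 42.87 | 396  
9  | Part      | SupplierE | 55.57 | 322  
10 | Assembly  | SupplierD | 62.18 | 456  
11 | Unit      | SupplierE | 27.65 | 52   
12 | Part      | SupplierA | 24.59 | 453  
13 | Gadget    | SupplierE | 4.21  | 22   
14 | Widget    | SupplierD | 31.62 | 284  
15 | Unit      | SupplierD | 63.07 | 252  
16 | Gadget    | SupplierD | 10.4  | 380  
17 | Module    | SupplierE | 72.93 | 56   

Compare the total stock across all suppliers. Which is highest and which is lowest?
SELECT supplier, SUM(stock)
FROM products
GROUP BY supplier
ORDER BY SUM(stock)

All groups:
  SupplierA: 1198
  SupplierE: 1233
  SupplierD: 2130

Highest: SupplierD (2130)
Lowest: SupplierA (1198)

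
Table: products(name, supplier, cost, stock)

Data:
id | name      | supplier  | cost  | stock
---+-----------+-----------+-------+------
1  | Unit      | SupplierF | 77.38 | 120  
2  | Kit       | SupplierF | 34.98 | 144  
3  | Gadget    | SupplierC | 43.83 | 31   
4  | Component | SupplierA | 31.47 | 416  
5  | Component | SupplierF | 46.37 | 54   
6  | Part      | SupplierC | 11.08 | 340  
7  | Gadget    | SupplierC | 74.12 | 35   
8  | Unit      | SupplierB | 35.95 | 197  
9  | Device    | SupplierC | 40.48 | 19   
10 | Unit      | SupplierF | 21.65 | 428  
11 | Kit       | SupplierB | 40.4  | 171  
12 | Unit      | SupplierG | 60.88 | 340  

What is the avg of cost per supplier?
SELECT supplier, AVG(cost) as result
FROM products
GROUP BY supplier

Result:
  SupplierA: 31.47
  SupplierB: 38.18
  SupplierC: 42.38
  SupplierF: 45.10
  SupplierG: 60.88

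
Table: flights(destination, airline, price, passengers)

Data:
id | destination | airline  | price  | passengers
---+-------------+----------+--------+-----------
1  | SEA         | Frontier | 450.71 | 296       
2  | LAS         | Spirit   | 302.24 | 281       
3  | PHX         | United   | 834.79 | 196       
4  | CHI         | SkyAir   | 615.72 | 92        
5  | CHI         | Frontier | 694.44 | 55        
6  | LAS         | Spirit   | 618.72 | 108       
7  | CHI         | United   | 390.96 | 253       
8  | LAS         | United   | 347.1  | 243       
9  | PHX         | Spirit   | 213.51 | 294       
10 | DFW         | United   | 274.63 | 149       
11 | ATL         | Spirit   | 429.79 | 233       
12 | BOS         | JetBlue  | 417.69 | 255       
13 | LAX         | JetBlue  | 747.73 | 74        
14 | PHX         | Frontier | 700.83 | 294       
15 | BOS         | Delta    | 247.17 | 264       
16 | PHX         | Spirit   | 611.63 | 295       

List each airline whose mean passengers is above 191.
SELECT airline, AVG(passengers)
FROM flights
GROUP BY airline
HAVING AVG(passengers) > 191

Result:
  Delta: avg=264.00
  Frontier: avg=215.00
  Spirit: avg=242.20
  United: avg=210.25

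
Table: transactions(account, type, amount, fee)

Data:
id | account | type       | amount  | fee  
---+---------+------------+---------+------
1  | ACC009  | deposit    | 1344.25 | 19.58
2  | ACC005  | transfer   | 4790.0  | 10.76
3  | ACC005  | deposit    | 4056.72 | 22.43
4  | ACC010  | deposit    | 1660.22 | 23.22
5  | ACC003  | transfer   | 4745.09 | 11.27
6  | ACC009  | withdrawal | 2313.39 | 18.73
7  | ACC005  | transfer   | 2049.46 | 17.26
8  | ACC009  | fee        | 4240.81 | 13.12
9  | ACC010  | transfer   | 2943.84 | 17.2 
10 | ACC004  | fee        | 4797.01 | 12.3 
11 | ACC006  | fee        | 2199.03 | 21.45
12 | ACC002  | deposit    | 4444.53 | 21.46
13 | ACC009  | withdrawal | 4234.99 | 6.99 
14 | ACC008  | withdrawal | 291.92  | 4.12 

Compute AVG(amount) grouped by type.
SELECT type, AVG(amount) as result
FROM transactions
GROUP BY type

Result:
  deposit: 2876.43
  fee: 3745.62
  transfer: 3632.10
  withdrawal: 2280.10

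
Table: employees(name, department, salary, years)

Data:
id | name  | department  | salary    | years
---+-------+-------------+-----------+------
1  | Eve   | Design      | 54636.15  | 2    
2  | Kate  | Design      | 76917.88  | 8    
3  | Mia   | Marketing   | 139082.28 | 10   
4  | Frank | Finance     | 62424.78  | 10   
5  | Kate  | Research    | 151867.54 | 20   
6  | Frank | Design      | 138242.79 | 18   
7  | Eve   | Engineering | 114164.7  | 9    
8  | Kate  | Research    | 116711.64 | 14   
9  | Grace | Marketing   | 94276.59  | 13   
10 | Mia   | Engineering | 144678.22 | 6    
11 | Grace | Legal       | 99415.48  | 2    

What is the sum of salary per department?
SELECT department, SUM(salary) as result
FROM employees
GROUP BY department

Result:
  Design: 269796.82
  Engineering: 258842.92
  Finance: 62424.78
  Legal: 99415.48
  Marketing: 233358.87
  Research: 268579.18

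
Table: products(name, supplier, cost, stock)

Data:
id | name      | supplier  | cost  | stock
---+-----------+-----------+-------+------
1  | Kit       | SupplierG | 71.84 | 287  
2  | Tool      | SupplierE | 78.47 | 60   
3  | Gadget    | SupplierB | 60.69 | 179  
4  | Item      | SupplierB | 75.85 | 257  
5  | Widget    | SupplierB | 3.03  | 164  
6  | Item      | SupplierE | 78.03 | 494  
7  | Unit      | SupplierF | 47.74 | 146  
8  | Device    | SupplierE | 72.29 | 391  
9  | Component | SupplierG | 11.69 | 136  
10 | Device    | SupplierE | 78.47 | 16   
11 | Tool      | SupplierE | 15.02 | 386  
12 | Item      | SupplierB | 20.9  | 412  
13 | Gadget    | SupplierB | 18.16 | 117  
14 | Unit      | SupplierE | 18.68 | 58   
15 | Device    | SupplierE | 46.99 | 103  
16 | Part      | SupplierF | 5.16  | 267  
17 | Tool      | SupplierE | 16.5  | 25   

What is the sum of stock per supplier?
SELECT supplier, SUM(stock) as result
FROM products
GROUP BY supplier

Result:
  SupplierB: 1129
  SupplierE: 1533
  SupplierF: 413
  SupplierG: 423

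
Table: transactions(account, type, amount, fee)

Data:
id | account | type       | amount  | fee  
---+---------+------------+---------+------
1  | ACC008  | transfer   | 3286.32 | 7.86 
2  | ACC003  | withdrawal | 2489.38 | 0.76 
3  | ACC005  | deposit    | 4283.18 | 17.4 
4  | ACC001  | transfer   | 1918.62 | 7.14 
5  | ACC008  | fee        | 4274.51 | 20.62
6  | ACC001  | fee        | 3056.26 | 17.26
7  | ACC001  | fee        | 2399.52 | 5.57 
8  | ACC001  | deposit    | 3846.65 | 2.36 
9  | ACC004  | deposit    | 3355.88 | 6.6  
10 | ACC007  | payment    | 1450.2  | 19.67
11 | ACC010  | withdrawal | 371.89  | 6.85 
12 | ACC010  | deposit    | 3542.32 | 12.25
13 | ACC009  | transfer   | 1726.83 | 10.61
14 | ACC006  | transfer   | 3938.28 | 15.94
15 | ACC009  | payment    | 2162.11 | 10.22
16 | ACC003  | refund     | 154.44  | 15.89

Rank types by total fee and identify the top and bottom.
SELECT type, SUM(fee)
FROM transactions
GROUP BY type
ORDER BY SUM(fee)

All groups:
  withdrawal: 7.61
  refund: 15.89
  payment: 29.89
  deposit: 38.61
  transfer: 41.55
  fee: 43.45

Highest: fee (43.45)
Lowest: withdrawal (7.61)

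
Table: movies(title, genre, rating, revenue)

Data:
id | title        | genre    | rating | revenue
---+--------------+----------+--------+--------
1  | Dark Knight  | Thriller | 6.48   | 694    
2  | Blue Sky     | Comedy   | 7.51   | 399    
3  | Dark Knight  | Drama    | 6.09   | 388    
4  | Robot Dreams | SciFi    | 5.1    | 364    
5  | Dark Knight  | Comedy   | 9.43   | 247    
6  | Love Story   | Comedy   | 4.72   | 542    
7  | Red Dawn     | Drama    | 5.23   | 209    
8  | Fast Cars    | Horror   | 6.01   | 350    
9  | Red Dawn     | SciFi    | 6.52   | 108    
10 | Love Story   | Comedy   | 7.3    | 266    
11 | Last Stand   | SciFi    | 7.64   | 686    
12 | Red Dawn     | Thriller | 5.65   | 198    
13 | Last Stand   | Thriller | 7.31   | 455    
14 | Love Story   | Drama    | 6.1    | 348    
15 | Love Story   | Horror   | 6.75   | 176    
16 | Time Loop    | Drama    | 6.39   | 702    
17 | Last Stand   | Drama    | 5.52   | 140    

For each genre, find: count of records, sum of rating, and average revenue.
SELECT genre,
       COUNT(*) as cnt,
       SUM(rating) as total_rating,
       AVG(revenue) as avg_revenue
FROM movies
GROUP BY genre

Result:
  Comedy: 4 records, 28.96 total rating, 363.50 avg revenue
  Drama: 5 records, 29.33 total rating, 357.40 avg revenue
  Horror: 2 records, 12.76 total rating, 263.00 avg revenue
  SciFi: 3 records, 19.26 total rating, 386.00 avg revenue
  Thriller: 3 records, 19.44 total rating, 449.00 avg revenue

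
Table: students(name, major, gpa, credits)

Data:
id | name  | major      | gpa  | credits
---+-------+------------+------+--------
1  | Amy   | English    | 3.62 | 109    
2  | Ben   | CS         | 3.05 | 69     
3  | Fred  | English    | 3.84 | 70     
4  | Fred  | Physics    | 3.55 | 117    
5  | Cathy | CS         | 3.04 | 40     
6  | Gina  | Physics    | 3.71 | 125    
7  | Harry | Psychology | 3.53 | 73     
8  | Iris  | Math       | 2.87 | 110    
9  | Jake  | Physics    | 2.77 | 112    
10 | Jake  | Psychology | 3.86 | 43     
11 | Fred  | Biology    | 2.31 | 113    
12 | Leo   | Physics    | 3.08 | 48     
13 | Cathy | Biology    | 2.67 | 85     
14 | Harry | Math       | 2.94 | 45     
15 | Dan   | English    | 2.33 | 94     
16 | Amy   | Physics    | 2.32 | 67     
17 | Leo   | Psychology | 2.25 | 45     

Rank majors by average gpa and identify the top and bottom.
SELECT major, AVG(gpa)
FROM students
GROUP BY major
ORDER BY AVG(gpa)

All groups:
  Biology: 2.49
  Math: 2.91
  CS: 3.05
  Physics: 3.09
  Psychology: 3.21
  English: 3.26

Highest: English (3.26)
Lowest: Biology (2.49)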